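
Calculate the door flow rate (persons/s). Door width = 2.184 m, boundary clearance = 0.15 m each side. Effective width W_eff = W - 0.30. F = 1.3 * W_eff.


W_eff = 2.184 - 0.30 = 1.884 m
F = 1.3 * 1.884 = 2.4492 persons/s

2.4492 persons/s


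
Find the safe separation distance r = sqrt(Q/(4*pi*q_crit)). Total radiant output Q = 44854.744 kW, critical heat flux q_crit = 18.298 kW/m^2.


4*pi*q_crit = 229.94
Q/(4*pi*q_crit) = 195.07
r = sqrt(195.07) = 13.967 m

13.967 m


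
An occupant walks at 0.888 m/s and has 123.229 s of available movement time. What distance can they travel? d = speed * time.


d = 0.888 * 123.229 = 109.43 m

109.43 m


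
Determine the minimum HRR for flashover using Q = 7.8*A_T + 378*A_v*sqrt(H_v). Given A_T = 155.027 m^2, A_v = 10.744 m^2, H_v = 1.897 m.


7.8*A_T = 1209.2
sqrt(H_v) = 1.3773
378*A_v*sqrt(H_v) = 5593.6
Q = 1209.2 + 5593.6 = 6802.8 kW

6802.8 kW


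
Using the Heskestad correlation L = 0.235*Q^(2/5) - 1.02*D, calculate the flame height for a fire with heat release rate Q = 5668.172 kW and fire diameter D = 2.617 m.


Q^(2/5) = 31.723
0.235 * Q^(2/5) = 7.4550
1.02 * D = 2.6693
L = 4.7856 m

4.7856 m


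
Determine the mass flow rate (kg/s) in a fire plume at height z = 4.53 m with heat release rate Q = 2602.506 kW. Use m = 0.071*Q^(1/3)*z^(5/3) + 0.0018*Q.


Q^(1/3) = 13.755
z^(5/3) = 12.402
First term = 0.071 * 13.755 * 12.402 = 12.112
Second term = 0.0018 * 2602.506 = 4.6845
m = 16.797 kg/s

16.797 kg/s


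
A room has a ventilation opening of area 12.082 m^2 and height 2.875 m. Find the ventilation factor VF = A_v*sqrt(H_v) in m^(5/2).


sqrt(H_v) = 1.6956
VF = 12.082 * 1.6956 = 20.486 m^(5/2)

20.486 m^(5/2)


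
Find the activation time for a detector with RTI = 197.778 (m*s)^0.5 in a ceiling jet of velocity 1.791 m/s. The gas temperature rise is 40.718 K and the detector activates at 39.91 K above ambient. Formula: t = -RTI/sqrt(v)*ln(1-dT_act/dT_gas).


dT_act/dT_gas = 0.98016
ln(1 - 0.98016) = -3.9199
t = -197.778 / sqrt(1.791) * -3.9199 = 579.30 s

579.30 s


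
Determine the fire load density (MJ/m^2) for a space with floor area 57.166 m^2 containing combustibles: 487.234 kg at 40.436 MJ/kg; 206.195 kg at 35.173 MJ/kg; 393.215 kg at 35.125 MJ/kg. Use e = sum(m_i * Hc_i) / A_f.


Total energy = 487.234*40.436 + 206.195*35.173 + 393.215*35.125
= 19701.79 + 7252.497 + 13811.68
= 40765.97 MJ
e = 40765.97 / 57.166 = 713.12 MJ/m^2

713.12 MJ/m^2


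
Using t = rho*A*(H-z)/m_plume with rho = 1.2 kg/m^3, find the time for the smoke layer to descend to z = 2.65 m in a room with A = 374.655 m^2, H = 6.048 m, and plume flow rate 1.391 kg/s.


H - z = 3.398 m
t = 1.2 * 374.655 * 3.398 / 1.391 = 1098.3 s

1098.3 s


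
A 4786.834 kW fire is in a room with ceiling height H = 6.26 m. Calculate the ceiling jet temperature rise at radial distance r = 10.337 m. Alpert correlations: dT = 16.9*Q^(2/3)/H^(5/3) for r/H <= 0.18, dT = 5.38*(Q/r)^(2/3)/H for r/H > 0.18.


r/H = 10.337 / 6.26 = 1.6513
r/H > 0.18, so dT = 5.38*(Q/r)^(2/3)/H
Q/r = 463.08
(Q/r)^(2/3) = 59.855
dT = 5.38 * 59.855 / 6.26 = 51.441 K

51.441 K


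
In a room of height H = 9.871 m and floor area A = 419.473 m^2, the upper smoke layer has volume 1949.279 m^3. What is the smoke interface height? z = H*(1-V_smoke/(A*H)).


V/(A*H) = 0.47077
1 - 0.47077 = 0.52923
z = 9.871 * 0.52923 = 5.2240 m

5.2240 m


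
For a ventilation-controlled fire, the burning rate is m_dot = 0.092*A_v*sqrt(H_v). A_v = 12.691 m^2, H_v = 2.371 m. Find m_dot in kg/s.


sqrt(H_v) = 1.5398
m_dot = 0.092 * 12.691 * 1.5398 = 1.7978 kg/s

1.7978 kg/s


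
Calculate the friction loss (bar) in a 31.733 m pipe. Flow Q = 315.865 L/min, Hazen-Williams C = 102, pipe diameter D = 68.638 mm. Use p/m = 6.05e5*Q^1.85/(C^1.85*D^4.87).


Q^1.85 = 42080
C^1.85 = 5198.9
D^4.87 = 8.7916e+08
p/m = 0.0055700 bar/m
p_total = 0.0055700 * 31.733 = 0.17675 bar

0.17675 bar


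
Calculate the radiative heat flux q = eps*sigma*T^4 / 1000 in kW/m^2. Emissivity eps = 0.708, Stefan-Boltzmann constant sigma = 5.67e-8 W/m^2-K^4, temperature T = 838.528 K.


T^4 = 4.9439e+11
q = 0.708 * 5.67e-8 * 4.9439e+11 / 1000 = 19.847 kW/m^2

19.847 kW/m^2


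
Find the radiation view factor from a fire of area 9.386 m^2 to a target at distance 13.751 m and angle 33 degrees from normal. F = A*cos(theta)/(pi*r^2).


cos(33 deg) = 0.83867
pi*r^2 = 594.04
F = 9.386 * 0.83867 / 594.04 = 0.013251

0.013251


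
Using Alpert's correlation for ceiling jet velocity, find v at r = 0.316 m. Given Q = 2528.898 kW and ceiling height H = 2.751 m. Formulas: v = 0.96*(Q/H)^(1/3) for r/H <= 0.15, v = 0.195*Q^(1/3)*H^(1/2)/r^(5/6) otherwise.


r/H = 0.316 / 2.751 = 0.11487
r/H <= 0.15, so v = 0.96*(Q/H)^(1/3)
Q/H = 919.26
(Q/H)^(1/3) = 9.7233
v = 0.96 * 9.7233 = 9.3344 m/s

9.3344 m/s


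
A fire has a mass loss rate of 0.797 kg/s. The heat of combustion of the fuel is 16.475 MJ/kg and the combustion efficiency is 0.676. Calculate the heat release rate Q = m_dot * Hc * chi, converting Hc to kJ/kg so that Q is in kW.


Hc = 16.475 MJ/kg = 16.475 * 1000 kJ/kg = 16475 kJ/kg
Q = 0.797 kg/s * 16475 kJ/kg * 0.676 = 8876.3 kW

8876.3 kW


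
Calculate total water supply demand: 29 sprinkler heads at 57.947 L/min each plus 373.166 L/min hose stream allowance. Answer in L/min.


Sprinkler demand = 29 * 57.947 = 1680.463 L/min
Total = 1680.463 + 373.166 = 2053.629 L/min

2053.629 L/min


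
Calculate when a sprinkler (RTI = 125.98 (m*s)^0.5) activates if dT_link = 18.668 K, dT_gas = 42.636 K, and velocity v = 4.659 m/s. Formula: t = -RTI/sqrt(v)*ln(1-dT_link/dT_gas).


dT_link/dT_gas = 0.43785
ln(1 - 0.43785) = -0.57598
t = -125.98 / sqrt(4.659) * -0.57598 = 33.617 s

33.617 s


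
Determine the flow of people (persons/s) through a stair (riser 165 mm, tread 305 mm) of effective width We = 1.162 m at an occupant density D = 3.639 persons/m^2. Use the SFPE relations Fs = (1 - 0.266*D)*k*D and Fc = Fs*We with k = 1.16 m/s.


1 - 0.266*D = 1 - 0.266*3.639 = 0.032026
Fs = 0.032026 * 1.16 * 3.639 = 0.13519 persons/(s*m)
Fc = 0.13519 * 1.162 = 0.15709 persons/s

0.15709 persons/s


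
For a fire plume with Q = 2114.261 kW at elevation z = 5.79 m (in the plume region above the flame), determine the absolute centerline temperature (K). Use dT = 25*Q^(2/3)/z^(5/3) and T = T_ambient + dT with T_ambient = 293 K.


Q^(2/3) = 164.73
z^(5/3) = 18.669
dT = 25 * 164.73 / 18.669 = 220.59 K
T = 293 + 220.59 = 513.59 K

513.59 K


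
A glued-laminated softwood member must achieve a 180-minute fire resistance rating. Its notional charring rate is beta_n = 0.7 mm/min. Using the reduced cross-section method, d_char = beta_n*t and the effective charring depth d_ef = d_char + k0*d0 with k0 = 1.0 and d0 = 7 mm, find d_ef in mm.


d_char = 0.7 * 180 = 126 mm
d_ef = 126 + 1.0*7 = 133 mm

133 mm


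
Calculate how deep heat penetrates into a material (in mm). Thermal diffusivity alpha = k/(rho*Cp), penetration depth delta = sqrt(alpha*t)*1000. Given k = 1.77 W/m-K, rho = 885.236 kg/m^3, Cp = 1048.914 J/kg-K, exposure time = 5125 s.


alpha = 1.77 / (885.236 * 1048.914) = 1.9062e-06 m^2/s
alpha * t = 0.0097694
delta = sqrt(0.0097694) * 1000 = 98.840 mm

98.840 mm


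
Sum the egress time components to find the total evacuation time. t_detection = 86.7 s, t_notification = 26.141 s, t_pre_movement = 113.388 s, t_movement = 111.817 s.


Total = 86.7 + 26.141 + 113.388 + 111.817 = 338.046 s

338.046 s


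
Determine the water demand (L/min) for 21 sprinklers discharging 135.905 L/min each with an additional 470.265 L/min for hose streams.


Sprinkler demand = 21 * 135.905 = 2854.005 L/min
Total = 2854.005 + 470.265 = 3324.27 L/min

3324.27 L/min


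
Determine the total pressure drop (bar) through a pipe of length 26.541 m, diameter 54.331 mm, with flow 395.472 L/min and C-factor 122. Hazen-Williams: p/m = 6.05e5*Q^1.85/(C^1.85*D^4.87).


Q^1.85 = 63777
C^1.85 = 7240.5
D^4.87 = 2.8163e+08
p/m = 0.018922 bar/m
p_total = 0.018922 * 26.541 = 0.50221 bar

0.50221 bar


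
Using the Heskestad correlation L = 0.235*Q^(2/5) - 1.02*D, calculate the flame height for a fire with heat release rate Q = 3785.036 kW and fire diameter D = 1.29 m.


Q^(2/5) = 26.992
0.235 * Q^(2/5) = 6.3430
1.02 * D = 1.3158
L = 5.0272 m

5.0272 m


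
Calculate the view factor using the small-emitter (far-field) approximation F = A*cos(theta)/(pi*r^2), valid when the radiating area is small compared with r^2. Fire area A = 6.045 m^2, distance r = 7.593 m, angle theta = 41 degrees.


cos(41 deg) = 0.75471
pi*r^2 = 181.12
F = 6.045 * 0.75471 / 181.12 = 0.025188

0.025188


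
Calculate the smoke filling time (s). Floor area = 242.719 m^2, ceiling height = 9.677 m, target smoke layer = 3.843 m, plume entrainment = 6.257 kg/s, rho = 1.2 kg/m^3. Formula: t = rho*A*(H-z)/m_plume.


H - z = 5.834 m
t = 1.2 * 242.719 * 5.834 / 6.257 = 271.57 s

271.57 s


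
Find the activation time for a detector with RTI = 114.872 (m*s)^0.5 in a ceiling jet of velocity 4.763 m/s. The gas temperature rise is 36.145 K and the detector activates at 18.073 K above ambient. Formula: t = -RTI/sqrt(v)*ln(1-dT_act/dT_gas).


dT_act/dT_gas = 0.50001
ln(1 - 0.50001) = -0.69317
t = -114.872 / sqrt(4.763) * -0.69317 = 36.485 s

36.485 s


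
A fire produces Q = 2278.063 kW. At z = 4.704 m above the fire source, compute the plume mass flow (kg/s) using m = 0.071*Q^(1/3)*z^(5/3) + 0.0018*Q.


Q^(1/3) = 13.158
z^(5/3) = 13.206
First term = 0.071 * 13.158 * 13.206 = 12.337
Second term = 0.0018 * 2278.063 = 4.1005
m = 16.438 kg/s

16.438 kg/s


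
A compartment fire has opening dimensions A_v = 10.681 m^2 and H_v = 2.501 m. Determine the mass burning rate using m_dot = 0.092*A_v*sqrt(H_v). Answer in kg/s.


sqrt(H_v) = 1.5815
m_dot = 0.092 * 10.681 * 1.5815 = 1.5540 kg/s

1.5540 kg/s


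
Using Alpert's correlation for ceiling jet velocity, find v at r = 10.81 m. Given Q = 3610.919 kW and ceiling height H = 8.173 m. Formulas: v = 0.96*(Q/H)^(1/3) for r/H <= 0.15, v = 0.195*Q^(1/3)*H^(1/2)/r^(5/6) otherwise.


r/H = 10.81 / 8.173 = 1.3226
r/H > 0.15, so v = 0.195*Q^(1/3)*H^(1/2)/r^(5/6)
Q^(1/3) = 15.342
H^(1/2) = 2.8588
r^(5/6) = 7.2698
v = 0.195 * 15.342 * 2.8588 / 7.2698 = 1.1765 m/s

1.1765 m/s


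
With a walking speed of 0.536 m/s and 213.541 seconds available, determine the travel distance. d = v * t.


d = 0.536 * 213.541 = 114.46 m

114.46 m


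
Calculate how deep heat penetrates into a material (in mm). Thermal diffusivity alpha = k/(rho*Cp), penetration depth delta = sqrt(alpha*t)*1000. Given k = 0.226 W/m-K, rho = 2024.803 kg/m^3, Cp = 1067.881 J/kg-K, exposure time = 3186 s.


alpha = 0.226 / (2024.803 * 1067.881) = 1.0452e-07 m^2/s
alpha * t = 0.00033300
delta = sqrt(0.00033300) * 1000 = 18.248 mm

18.248 mm


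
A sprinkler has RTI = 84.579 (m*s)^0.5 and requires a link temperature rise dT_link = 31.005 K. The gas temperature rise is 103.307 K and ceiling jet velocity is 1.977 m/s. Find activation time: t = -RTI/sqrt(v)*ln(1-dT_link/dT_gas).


dT_link/dT_gas = 0.30012
ln(1 - 0.30012) = -0.35685
t = -84.579 / sqrt(1.977) * -0.35685 = 21.466 s

21.466 s


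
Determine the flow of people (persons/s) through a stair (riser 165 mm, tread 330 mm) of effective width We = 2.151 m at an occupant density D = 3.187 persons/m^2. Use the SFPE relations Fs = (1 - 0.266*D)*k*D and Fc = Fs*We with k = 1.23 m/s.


1 - 0.266*D = 1 - 0.266*3.187 = 0.15226
Fs = 0.15226 * 1.23 * 3.187 = 0.59685 persons/(s*m)
Fc = 0.59685 * 2.151 = 1.2838 persons/s

1.2838 persons/s


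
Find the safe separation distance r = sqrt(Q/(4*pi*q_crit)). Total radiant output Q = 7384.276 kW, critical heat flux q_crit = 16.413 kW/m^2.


4*pi*q_crit = 206.25
Q/(4*pi*q_crit) = 35.802
r = sqrt(35.802) = 5.9835 m

5.9835 m


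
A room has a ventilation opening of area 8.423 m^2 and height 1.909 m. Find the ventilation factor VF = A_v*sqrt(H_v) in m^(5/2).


sqrt(H_v) = 1.3817
VF = 8.423 * 1.3817 = 11.638 m^(5/2)

11.638 m^(5/2)


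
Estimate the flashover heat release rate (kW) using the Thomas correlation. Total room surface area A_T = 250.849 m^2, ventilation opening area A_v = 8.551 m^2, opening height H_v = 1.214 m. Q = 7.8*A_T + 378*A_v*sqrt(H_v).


7.8*A_T = 1956.6
sqrt(H_v) = 1.1018
378*A_v*sqrt(H_v) = 3561.4
Q = 1956.6 + 3561.4 = 5518.0 kW

5518.0 kW


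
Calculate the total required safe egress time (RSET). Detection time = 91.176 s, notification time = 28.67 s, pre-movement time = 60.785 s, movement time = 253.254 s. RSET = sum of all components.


Total = 91.176 + 28.67 + 60.785 + 253.254 = 433.885 s

433.885 s


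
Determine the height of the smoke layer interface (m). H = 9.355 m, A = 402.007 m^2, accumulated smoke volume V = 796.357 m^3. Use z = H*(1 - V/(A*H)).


V/(A*H) = 0.21175
1 - 0.21175 = 0.78825
z = 9.355 * 0.78825 = 7.3740 m

7.3740 m


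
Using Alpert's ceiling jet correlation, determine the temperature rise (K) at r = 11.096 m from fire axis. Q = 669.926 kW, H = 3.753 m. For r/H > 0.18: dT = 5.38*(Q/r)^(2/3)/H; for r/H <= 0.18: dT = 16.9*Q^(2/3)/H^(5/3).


r/H = 11.096 / 3.753 = 2.9566
r/H > 0.18, so dT = 5.38*(Q/r)^(2/3)/H
Q/r = 60.375
(Q/r)^(2/3) = 15.390
dT = 5.38 * 15.390 / 3.753 = 22.062 K

22.062 K


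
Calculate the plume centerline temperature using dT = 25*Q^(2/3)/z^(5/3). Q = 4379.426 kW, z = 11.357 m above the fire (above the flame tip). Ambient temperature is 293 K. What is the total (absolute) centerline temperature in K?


Q^(2/3) = 267.68
z^(5/3) = 57.382
dT = 25 * 267.68 / 57.382 = 116.62 K
T = 293 + 116.62 = 409.62 K

409.62 K


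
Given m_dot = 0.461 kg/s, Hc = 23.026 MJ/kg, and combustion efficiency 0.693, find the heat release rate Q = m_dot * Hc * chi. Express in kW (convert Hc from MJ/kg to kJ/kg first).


Hc = 23.026 MJ/kg = 23.026 * 1000 kJ/kg = 23026 kJ/kg
Q = 0.461 kg/s * 23026 kJ/kg * 0.693 = 7356.2 kW

7356.2 kW


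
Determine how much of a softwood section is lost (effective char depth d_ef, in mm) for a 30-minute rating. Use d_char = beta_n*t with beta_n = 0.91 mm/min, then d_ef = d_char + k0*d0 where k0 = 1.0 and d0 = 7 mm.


d_char = 0.91 * 30 = 27.3 mm
d_ef = 27.3 + 1.0*7 = 34.3 mm

34.3 mm


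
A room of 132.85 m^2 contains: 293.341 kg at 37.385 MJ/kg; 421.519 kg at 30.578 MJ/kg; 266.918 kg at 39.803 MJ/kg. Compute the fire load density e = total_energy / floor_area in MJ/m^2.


Total energy = 293.341*37.385 + 421.519*30.578 + 266.918*39.803
= 10966.55 + 12889.21 + 10624.14
= 34479.90 MJ
e = 34479.90 / 132.85 = 259.54 MJ/m^2

259.54 MJ/m^2


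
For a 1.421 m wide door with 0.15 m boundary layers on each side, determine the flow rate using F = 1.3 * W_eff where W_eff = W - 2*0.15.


W_eff = 1.421 - 0.30 = 1.121 m
F = 1.3 * 1.121 = 1.4573 persons/s

1.4573 persons/s


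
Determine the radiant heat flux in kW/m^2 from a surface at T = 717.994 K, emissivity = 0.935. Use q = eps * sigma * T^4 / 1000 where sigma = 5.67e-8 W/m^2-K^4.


T^4 = 2.6576e+11
q = 0.935 * 5.67e-8 * 2.6576e+11 / 1000 = 14.089 kW/m^2

14.089 kW/m^2


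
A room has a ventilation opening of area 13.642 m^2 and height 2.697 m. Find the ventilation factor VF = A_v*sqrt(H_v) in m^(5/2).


sqrt(H_v) = 1.6423
VF = 13.642 * 1.6423 = 22.404 m^(5/2)

22.404 m^(5/2)


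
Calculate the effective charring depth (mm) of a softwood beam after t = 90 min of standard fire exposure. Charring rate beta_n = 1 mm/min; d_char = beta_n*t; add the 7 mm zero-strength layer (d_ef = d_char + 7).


d_char = 1 * 90 = 90 mm
d_ef = 90 + 1.0*7 = 97 mm

97 mm


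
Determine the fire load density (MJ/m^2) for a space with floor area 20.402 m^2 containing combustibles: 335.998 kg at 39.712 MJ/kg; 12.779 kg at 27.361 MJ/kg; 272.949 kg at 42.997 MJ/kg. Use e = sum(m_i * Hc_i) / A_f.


Total energy = 335.998*39.712 + 12.779*27.361 + 272.949*42.997
= 13343.15 + 349.6462 + 11735.99
= 25428.79 MJ
e = 25428.79 / 20.402 = 1246.4 MJ/m^2

1246.4 MJ/m^2


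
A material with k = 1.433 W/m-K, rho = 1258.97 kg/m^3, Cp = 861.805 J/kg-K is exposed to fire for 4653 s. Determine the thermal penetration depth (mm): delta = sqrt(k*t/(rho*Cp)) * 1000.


alpha = 1.433 / (1258.97 * 861.805) = 1.3208e-06 m^2/s
alpha * t = 0.0061455
delta = sqrt(0.0061455) * 1000 = 78.393 mm

78.393 mm


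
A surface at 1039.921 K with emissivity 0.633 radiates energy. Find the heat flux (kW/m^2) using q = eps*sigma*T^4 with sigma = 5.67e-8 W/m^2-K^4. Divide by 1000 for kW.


T^4 = 1.1695e+12
q = 0.633 * 5.67e-8 * 1.1695e+12 / 1000 = 41.975 kW/m^2

41.975 kW/m^2


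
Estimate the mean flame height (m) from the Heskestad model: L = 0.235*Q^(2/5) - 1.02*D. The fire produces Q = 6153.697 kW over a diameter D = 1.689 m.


Q^(2/5) = 32.783
0.235 * Q^(2/5) = 7.7041
1.02 * D = 1.7228
L = 5.9813 m

5.9813 m


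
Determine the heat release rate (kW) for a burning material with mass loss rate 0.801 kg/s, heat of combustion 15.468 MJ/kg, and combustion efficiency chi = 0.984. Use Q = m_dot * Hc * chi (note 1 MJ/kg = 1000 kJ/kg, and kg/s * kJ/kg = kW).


Hc = 15.468 MJ/kg = 15.468 * 1000 kJ/kg = 15468 kJ/kg
Q = 0.801 kg/s * 15468 kJ/kg * 0.984 = 12192 kW

12192 kW


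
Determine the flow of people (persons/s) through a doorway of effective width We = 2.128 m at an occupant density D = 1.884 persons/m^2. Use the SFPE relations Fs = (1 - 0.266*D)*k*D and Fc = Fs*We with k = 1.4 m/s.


1 - 0.266*D = 1 - 0.266*1.884 = 0.49886
Fs = 0.49886 * 1.4 * 1.884 = 1.3158 persons/(s*m)
Fc = 1.3158 * 2.128 = 2.8000 persons/s

2.8000 persons/s


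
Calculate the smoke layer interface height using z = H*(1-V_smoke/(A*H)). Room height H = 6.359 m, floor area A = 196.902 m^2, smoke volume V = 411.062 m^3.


V/(A*H) = 0.32830
1 - 0.32830 = 0.67170
z = 6.359 * 0.67170 = 4.2714 m

4.2714 m


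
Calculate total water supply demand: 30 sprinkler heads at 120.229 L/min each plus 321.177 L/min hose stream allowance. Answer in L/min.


Sprinkler demand = 30 * 120.229 = 3606.87 L/min
Total = 3606.87 + 321.177 = 3928.047 L/min

3928.047 L/min


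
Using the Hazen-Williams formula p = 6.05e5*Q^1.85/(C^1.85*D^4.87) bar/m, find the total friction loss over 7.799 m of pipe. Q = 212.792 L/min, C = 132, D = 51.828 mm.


Q^1.85 = 20264
C^1.85 = 8376.5
D^4.87 = 2.2384e+08
p/m = 0.0065386 bar/m
p_total = 0.0065386 * 7.799 = 0.050994 bar

0.050994 bar


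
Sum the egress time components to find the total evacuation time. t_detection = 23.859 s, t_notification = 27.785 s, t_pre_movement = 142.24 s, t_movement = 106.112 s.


Total = 23.859 + 27.785 + 142.24 + 106.112 = 299.996 s

299.996 s


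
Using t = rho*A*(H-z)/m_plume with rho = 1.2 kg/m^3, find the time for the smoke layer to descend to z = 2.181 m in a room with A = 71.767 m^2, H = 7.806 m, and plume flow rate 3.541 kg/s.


H - z = 5.625 m
t = 1.2 * 71.767 * 5.625 / 3.541 = 136.81 s

136.81 s


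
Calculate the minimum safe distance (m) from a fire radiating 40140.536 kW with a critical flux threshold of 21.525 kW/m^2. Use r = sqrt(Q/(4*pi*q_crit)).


4*pi*q_crit = 270.49
Q/(4*pi*q_crit) = 148.40
r = sqrt(148.40) = 12.182 m

12.182 m


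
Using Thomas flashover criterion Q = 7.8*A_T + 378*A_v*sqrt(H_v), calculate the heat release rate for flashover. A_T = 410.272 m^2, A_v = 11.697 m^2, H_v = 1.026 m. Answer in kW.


7.8*A_T = 3200.1
sqrt(H_v) = 1.0129
378*A_v*sqrt(H_v) = 4478.6
Q = 3200.1 + 4478.6 = 7678.7 kW

7678.7 kW


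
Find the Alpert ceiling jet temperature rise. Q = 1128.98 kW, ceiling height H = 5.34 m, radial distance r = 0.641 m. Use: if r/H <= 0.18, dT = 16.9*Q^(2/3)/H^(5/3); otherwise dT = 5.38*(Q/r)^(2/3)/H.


r/H = 0.641 / 5.34 = 0.12004
r/H <= 0.18, so dT = 16.9*Q^(2/3)/H^(5/3)
Q^(2/3) = 108.42
H^(5/3) = 16.314
dT = 16.9 * 108.42 / 16.314 = 112.32 K

112.32 K


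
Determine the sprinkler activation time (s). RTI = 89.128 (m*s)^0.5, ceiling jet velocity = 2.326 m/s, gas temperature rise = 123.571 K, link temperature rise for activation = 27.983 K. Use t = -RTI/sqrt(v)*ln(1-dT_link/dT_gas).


dT_link/dT_gas = 0.22645
ln(1 - 0.22645) = -0.25677
t = -89.128 / sqrt(2.326) * -0.25677 = 15.006 s

15.006 s


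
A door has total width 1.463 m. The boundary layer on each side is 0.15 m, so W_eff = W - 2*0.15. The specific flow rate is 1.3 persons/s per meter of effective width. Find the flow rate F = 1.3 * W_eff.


W_eff = 1.463 - 0.30 = 1.163 m
F = 1.3 * 1.163 = 1.5119 persons/s

1.5119 persons/s


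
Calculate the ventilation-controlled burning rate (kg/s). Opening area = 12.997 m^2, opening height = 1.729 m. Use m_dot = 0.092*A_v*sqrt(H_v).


sqrt(H_v) = 1.3149
m_dot = 0.092 * 12.997 * 1.3149 = 1.5723 kg/s

1.5723 kg/s


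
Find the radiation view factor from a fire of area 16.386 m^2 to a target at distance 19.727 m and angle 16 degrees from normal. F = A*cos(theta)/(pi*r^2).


cos(16 deg) = 0.96126
pi*r^2 = 1222.6
F = 16.386 * 0.96126 / 1222.6 = 0.012884

0.012884


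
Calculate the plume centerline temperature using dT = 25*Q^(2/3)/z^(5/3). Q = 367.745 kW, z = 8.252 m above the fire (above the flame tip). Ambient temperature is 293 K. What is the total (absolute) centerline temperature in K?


Q^(2/3) = 51.329
z^(5/3) = 33.698
dT = 25 * 51.329 / 33.698 = 38.081 K
T = 293 + 38.081 = 331.08 K

331.08 K


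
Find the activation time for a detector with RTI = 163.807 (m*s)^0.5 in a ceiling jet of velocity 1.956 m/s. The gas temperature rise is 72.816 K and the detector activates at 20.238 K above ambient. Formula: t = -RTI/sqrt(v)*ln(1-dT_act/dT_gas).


dT_act/dT_gas = 0.27793
ln(1 - 0.27793) = -0.32564
t = -163.807 / sqrt(1.956) * -0.32564 = 38.140 s

38.140 s


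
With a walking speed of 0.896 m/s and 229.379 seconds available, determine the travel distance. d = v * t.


d = 0.896 * 229.379 = 205.52 m

205.52 m


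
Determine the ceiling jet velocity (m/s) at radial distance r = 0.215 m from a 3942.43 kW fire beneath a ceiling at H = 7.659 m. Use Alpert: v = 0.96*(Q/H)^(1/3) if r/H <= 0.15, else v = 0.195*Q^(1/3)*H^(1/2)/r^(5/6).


r/H = 0.215 / 7.659 = 0.028072
r/H <= 0.15, so v = 0.96*(Q/H)^(1/3)
Q/H = 514.74
(Q/H)^(1/3) = 8.0143
v = 0.96 * 8.0143 = 7.6937 m/s

7.6937 m/s


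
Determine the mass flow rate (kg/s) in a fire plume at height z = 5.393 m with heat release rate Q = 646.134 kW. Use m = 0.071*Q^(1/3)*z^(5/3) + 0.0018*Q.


Q^(1/3) = 8.6452
z^(5/3) = 16.585
First term = 0.071 * 8.6452 * 16.585 = 10.180
Second term = 0.0018 * 646.134 = 1.1630
m = 11.343 kg/s

11.343 kg/s


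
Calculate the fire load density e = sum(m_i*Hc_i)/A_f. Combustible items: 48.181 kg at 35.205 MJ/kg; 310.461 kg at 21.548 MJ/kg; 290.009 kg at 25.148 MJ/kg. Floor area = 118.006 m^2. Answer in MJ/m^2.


Total energy = 48.181*35.205 + 310.461*21.548 + 290.009*25.148
= 1696.212 + 6689.814 + 7293.146
= 15679.17 MJ
e = 15679.17 / 118.006 = 132.87 MJ/m^2

132.87 MJ/m^2


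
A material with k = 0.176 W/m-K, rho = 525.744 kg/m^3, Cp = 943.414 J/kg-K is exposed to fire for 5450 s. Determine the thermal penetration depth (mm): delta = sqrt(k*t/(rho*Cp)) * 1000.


alpha = 0.176 / (525.744 * 943.414) = 3.5484e-07 m^2/s
alpha * t = 0.0019339
delta = sqrt(0.0019339) * 1000 = 43.976 mm

43.976 mm


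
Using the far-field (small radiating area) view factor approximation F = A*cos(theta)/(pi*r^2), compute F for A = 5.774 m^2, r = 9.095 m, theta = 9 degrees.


cos(9 deg) = 0.98769
pi*r^2 = 259.87
F = 5.774 * 0.98769 / 259.87 = 0.021945

0.021945


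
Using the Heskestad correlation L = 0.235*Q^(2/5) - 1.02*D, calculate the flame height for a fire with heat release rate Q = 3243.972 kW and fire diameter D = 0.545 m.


Q^(2/5) = 25.376
0.235 * Q^(2/5) = 5.9635
1.02 * D = 0.55590
L = 5.4076 m

5.4076 m


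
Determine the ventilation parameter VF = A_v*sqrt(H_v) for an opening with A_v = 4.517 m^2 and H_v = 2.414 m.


sqrt(H_v) = 1.5537
VF = 4.517 * 1.5537 = 7.0181 m^(5/2)

7.0181 m^(5/2)


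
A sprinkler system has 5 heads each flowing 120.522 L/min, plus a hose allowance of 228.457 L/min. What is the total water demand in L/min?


Sprinkler demand = 5 * 120.522 = 602.61 L/min
Total = 602.61 + 228.457 = 831.067 L/min

831.067 L/min


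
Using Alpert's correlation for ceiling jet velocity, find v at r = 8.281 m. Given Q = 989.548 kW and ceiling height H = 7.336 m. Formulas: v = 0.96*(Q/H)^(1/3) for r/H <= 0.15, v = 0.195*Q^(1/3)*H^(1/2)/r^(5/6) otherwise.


r/H = 8.281 / 7.336 = 1.1288
r/H > 0.15, so v = 0.195*Q^(1/3)*H^(1/2)/r^(5/6)
Q^(1/3) = 9.9650
H^(1/2) = 2.7085
r^(5/6) = 5.8220
v = 0.195 * 9.9650 * 2.7085 / 5.8220 = 0.90401 m/s

0.90401 m/s


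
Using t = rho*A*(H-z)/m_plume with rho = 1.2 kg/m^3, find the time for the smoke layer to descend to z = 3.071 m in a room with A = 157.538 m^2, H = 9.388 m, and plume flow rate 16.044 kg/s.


H - z = 6.317 m
t = 1.2 * 157.538 * 6.317 / 16.044 = 74.433 s

74.433 s


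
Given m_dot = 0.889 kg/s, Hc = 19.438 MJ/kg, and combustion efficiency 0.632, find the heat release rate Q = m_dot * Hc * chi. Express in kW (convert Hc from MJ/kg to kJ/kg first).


Hc = 19.438 MJ/kg = 19.438 * 1000 kJ/kg = 19438 kJ/kg
Q = 0.889 kg/s * 19438 kJ/kg * 0.632 = 10921 kW

10921 kW


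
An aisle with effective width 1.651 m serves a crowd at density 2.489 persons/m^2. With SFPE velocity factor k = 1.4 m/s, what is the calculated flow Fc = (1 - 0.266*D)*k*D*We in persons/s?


1 - 0.266*D = 1 - 0.266*2.489 = 0.33793
Fs = 0.33793 * 1.4 * 2.489 = 1.1775 persons/(s*m)
Fc = 1.1775 * 1.651 = 1.9441 persons/s

1.9441 persons/s


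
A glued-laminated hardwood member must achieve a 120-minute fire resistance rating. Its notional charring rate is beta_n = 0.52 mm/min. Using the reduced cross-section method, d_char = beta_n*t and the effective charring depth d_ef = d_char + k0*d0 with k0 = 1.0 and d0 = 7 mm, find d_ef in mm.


d_char = 0.52 * 120 = 62.4 mm
d_ef = 62.4 + 1.0*7 = 69.4 mm

69.4 mm


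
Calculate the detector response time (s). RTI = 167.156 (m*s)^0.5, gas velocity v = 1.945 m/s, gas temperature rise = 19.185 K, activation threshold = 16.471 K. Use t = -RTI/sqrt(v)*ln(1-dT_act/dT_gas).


dT_act/dT_gas = 0.85854
ln(1 - 0.85854) = -1.9557
t = -167.156 / sqrt(1.945) * -1.9557 = 234.40 s

234.40 s


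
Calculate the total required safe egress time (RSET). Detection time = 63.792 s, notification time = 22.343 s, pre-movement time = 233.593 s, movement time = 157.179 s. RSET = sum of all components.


Total = 63.792 + 22.343 + 233.593 + 157.179 = 476.907 s

476.907 s


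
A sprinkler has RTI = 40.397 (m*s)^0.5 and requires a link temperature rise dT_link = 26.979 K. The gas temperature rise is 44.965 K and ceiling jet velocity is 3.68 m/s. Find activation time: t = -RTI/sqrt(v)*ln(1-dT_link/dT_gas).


dT_link/dT_gas = 0.6
ln(1 - 0.6) = -0.91629
t = -40.397 / sqrt(3.68) * -0.91629 = 19.296 s

19.296 s


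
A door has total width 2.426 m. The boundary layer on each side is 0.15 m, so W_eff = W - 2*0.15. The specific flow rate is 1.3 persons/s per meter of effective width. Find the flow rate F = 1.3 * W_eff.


W_eff = 2.426 - 0.30 = 2.126 m
F = 1.3 * 2.126 = 2.7638 persons/s

2.7638 persons/s


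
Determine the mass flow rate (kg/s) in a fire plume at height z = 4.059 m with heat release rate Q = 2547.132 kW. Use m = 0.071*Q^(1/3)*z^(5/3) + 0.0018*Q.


Q^(1/3) = 13.657
z^(5/3) = 10.328
First term = 0.071 * 13.657 * 10.328 = 10.015
Second term = 0.0018 * 2547.132 = 4.5848
m = 14.600 kg/s

14.600 kg/s


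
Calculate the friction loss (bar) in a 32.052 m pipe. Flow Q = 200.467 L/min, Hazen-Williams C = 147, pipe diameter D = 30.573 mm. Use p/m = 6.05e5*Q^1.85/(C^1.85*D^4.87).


Q^1.85 = 18146
C^1.85 = 10222
D^4.87 = 1.7124e+07
p/m = 0.062719 bar/m
p_total = 0.062719 * 32.052 = 2.0103 bar

2.0103 bar


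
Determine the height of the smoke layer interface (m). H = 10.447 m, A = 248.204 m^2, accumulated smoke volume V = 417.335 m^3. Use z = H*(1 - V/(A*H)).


V/(A*H) = 0.16095
1 - 0.16095 = 0.83905
z = 10.447 * 0.83905 = 8.7656 m

8.7656 m


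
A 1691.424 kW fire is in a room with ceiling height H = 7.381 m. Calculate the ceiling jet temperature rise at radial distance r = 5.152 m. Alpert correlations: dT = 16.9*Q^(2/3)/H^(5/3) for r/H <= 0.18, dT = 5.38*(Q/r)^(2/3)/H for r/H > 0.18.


r/H = 5.152 / 7.381 = 0.69801
r/H > 0.18, so dT = 5.38*(Q/r)^(2/3)/H
Q/r = 328.30
(Q/r)^(2/3) = 47.590
dT = 5.38 * 47.590 / 7.381 = 34.688 K

34.688 K


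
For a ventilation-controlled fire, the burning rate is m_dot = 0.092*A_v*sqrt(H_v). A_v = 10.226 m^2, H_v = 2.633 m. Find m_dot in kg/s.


sqrt(H_v) = 1.6227
m_dot = 0.092 * 10.226 * 1.6227 = 1.5266 kg/s

1.5266 kg/s


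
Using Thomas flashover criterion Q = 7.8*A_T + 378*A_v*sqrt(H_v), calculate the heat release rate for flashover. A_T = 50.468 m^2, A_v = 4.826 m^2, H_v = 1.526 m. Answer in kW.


7.8*A_T = 393.65
sqrt(H_v) = 1.2353
378*A_v*sqrt(H_v) = 2253.5
Q = 393.65 + 2253.5 = 2647.1 kW

2647.1 kW


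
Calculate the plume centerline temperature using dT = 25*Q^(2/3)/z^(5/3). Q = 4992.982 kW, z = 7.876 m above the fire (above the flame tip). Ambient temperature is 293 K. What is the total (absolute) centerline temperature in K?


Q^(2/3) = 292.13
z^(5/3) = 31.178
dT = 25 * 292.13 / 31.178 = 234.25 K
T = 293 + 234.25 = 527.25 K

527.25 K


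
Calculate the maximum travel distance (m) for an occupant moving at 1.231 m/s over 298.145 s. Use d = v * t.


d = 1.231 * 298.145 = 367.02 m

367.02 m


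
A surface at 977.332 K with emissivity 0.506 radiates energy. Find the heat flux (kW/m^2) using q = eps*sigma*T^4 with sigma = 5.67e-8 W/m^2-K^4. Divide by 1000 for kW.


T^4 = 9.1236e+11
q = 0.506 * 5.67e-8 * 9.1236e+11 / 1000 = 26.176 kW/m^2

26.176 kW/m^2


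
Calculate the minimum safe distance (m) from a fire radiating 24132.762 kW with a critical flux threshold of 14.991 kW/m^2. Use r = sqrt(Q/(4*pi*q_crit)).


4*pi*q_crit = 188.38
Q/(4*pi*q_crit) = 128.11
r = sqrt(128.11) = 11.318 m

11.318 m


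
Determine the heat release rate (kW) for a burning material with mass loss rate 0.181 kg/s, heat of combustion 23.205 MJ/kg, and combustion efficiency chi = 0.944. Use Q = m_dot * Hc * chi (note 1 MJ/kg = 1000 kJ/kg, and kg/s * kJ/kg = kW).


Hc = 23.205 MJ/kg = 23.205 * 1000 kJ/kg = 23205 kJ/kg
Q = 0.181 kg/s * 23205 kJ/kg * 0.944 = 3964.9 kW

3964.9 kW


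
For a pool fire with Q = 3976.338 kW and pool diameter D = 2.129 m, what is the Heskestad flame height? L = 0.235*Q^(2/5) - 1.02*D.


Q^(2/5) = 27.529
0.235 * Q^(2/5) = 6.4694
1.02 * D = 2.1716
L = 4.2978 m

4.2978 m


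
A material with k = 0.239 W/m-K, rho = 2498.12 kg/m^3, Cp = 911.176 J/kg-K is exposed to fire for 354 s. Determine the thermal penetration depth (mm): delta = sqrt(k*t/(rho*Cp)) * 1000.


alpha = 0.239 / (2498.12 * 911.176) = 1.0500e-07 m^2/s
alpha * t = 3.7169e-05
delta = sqrt(3.7169e-05) * 1000 = 6.0967 mm

6.0967 mm


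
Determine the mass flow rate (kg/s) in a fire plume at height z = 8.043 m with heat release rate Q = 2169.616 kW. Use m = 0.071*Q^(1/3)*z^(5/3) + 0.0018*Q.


Q^(1/3) = 12.946
z^(5/3) = 32.287
First term = 0.071 * 12.946 * 32.287 = 29.677
Second term = 0.0018 * 2169.616 = 3.9053
m = 33.582 kg/s

33.582 kg/s


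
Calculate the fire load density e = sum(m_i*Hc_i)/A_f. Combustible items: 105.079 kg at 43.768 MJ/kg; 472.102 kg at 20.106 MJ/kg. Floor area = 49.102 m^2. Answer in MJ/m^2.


Total energy = 105.079*43.768 + 472.102*20.106
= 4599.098 + 9492.083
= 14091.18 MJ
e = 14091.18 / 49.102 = 286.98 MJ/m^2

286.98 MJ/m^2


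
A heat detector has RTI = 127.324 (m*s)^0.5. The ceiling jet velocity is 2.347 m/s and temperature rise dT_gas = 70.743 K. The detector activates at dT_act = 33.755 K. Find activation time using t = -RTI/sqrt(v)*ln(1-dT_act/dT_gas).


dT_act/dT_gas = 0.47715
ln(1 - 0.47715) = -0.64846
t = -127.324 / sqrt(2.347) * -0.64846 = 53.894 s

53.894 s


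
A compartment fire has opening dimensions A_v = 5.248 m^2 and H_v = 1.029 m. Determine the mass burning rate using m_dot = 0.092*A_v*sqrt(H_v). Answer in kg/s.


sqrt(H_v) = 1.0144
m_dot = 0.092 * 5.248 * 1.0144 = 0.48977 kg/s

0.48977 kg/s


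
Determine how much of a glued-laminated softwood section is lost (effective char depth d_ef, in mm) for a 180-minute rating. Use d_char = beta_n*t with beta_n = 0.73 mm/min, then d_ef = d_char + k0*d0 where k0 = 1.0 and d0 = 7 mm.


d_char = 0.73 * 180 = 131.4 mm
d_ef = 131.4 + 1.0*7 = 138.4 mm

138.4 mm


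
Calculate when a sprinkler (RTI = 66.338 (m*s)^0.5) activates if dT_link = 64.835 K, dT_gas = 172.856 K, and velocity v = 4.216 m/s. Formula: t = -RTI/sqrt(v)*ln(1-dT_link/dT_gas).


dT_link/dT_gas = 0.37508
ln(1 - 0.37508) = -0.47013
t = -66.338 / sqrt(4.216) * -0.47013 = 15.189 s

15.189 s


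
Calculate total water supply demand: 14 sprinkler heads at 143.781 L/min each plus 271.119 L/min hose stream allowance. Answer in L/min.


Sprinkler demand = 14 * 143.781 = 2012.934 L/min
Total = 2012.934 + 271.119 = 2284.053 L/min

2284.053 L/min


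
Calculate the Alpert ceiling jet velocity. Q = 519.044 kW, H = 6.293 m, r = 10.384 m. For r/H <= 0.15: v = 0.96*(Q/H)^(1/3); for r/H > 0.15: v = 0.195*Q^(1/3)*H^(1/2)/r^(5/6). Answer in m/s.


r/H = 10.384 / 6.293 = 1.6501
r/H > 0.15, so v = 0.195*Q^(1/3)*H^(1/2)/r^(5/6)
Q^(1/3) = 8.0365
H^(1/2) = 2.5086
r^(5/6) = 7.0302
v = 0.195 * 8.0365 * 2.5086 / 7.0302 = 0.55919 m/s

0.55919 m/s


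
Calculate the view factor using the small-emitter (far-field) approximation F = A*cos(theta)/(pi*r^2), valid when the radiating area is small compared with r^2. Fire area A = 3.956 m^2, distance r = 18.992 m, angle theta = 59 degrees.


cos(59 deg) = 0.51504
pi*r^2 = 1133.2
F = 3.956 * 0.51504 / 1133.2 = 0.0017981

0.0017981


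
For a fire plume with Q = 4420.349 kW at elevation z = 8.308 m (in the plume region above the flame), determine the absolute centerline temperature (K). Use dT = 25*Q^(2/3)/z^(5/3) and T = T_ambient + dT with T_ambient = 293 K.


Q^(2/3) = 269.34
z^(5/3) = 34.080
dT = 25 * 269.34 / 34.080 = 197.58 K
T = 293 + 197.58 = 490.58 K

490.58 K


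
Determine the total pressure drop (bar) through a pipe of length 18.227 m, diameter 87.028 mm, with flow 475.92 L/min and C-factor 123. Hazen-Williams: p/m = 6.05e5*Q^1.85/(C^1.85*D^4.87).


Q^1.85 = 89833
C^1.85 = 7350.6
D^4.87 = 2.7934e+09
p/m = 0.0026469 bar/m
p_total = 0.0026469 * 18.227 = 0.048244 bar

0.048244 bar


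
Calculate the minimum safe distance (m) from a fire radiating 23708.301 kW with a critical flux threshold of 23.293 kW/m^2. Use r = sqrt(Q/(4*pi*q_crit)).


4*pi*q_crit = 292.71
Q/(4*pi*q_crit) = 80.996
r = sqrt(80.996) = 8.9998 m

8.9998 m


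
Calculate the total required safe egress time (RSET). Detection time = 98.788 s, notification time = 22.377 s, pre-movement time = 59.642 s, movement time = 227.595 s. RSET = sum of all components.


Total = 98.788 + 22.377 + 59.642 + 227.595 = 408.402 s

408.402 s


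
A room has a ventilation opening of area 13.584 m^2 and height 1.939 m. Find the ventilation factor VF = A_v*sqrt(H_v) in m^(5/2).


sqrt(H_v) = 1.3925
VF = 13.584 * 1.3925 = 18.915 m^(5/2)

18.915 m^(5/2)


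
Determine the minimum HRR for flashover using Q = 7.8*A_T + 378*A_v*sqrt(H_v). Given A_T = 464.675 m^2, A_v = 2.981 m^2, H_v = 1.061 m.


7.8*A_T = 3624.465
sqrt(H_v) = 1.0300
378*A_v*sqrt(H_v) = 1160.7
Q = 3624.465 + 1160.7 = 4785.1 kW

4785.1 kW


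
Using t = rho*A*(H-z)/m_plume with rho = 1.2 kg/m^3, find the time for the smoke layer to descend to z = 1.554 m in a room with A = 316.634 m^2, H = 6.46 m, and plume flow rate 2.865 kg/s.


H - z = 4.906 m
t = 1.2 * 316.634 * 4.906 / 2.865 = 650.64 s

650.64 s


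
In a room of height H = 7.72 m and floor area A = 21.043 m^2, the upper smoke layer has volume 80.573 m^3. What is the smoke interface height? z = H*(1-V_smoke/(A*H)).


V/(A*H) = 0.49598
1 - 0.49598 = 0.50402
z = 7.72 * 0.50402 = 3.8910 m

3.8910 m


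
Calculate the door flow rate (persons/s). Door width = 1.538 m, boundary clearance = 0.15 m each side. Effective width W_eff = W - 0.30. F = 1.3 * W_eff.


W_eff = 1.538 - 0.30 = 1.238 m
F = 1.3 * 1.238 = 1.6094 persons/s

1.6094 persons/s


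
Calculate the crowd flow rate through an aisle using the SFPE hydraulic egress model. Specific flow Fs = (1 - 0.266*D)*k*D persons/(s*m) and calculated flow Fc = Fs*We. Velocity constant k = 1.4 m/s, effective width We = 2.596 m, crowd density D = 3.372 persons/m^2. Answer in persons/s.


1 - 0.266*D = 1 - 0.266*3.372 = 0.10305
Fs = 0.10305 * 1.4 * 3.372 = 0.48647 persons/(s*m)
Fc = 0.48647 * 2.596 = 1.2629 persons/s

1.2629 persons/s


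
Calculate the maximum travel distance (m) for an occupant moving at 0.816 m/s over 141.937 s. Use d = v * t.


d = 0.816 * 141.937 = 115.82 m

115.82 m


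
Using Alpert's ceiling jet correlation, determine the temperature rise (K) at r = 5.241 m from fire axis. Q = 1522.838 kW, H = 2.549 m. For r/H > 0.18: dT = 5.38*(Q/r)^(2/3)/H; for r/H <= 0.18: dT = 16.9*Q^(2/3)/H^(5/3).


r/H = 5.241 / 2.549 = 2.0561
r/H > 0.18, so dT = 5.38*(Q/r)^(2/3)/H
Q/r = 290.56
(Q/r)^(2/3) = 43.869
dT = 5.38 * 43.869 / 2.549 = 92.592 K

92.592 K


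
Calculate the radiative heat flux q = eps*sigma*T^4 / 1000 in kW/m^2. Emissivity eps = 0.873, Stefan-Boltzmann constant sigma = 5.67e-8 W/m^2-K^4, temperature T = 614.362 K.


T^4 = 1.4246e+11
q = 0.873 * 5.67e-8 * 1.4246e+11 / 1000 = 7.0517 kW/m^2

7.0517 kW/m^2


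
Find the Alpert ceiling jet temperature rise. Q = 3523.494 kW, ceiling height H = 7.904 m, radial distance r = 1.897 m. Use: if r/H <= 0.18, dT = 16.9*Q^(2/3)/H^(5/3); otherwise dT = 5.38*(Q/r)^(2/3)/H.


r/H = 1.897 / 7.904 = 0.24001
r/H > 0.18, so dT = 5.38*(Q/r)^(2/3)/H
Q/r = 1857.4
(Q/r)^(2/3) = 151.10
dT = 5.38 * 151.10 / 7.904 = 102.85 K

102.85 K


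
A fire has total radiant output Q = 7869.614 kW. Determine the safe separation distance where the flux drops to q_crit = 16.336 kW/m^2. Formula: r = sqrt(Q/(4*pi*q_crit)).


4*pi*q_crit = 205.28
Q/(4*pi*q_crit) = 38.335
r = sqrt(38.335) = 6.1915 m

6.1915 m


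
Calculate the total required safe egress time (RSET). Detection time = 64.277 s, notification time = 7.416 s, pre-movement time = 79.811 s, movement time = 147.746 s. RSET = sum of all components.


Total = 64.277 + 7.416 + 79.811 + 147.746 = 299.25 s

299.25 s


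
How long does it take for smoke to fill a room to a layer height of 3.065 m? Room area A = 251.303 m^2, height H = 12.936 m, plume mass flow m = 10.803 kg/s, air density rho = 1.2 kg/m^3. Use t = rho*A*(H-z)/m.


H - z = 9.871 m
t = 1.2 * 251.303 * 9.871 / 10.803 = 275.55 s

275.55 s


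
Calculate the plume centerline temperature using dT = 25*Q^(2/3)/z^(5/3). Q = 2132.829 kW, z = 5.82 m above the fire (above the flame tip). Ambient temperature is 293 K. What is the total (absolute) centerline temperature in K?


Q^(2/3) = 165.69
z^(5/3) = 18.831
dT = 25 * 165.69 / 18.831 = 219.97 K
T = 293 + 219.97 = 512.97 K

512.97 K


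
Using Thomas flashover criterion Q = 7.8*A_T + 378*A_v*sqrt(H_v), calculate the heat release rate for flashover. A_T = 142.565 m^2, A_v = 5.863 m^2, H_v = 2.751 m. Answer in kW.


7.8*A_T = 1112.007
sqrt(H_v) = 1.6586
378*A_v*sqrt(H_v) = 3675.8
Q = 1112.007 + 3675.8 = 4787.9 kW

4787.9 kW


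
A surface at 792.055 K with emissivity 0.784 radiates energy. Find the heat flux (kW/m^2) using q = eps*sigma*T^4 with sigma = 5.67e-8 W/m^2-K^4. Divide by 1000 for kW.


T^4 = 3.9357e+11
q = 0.784 * 5.67e-8 * 3.9357e+11 / 1000 = 17.495 kW/m^2

17.495 kW/m^2


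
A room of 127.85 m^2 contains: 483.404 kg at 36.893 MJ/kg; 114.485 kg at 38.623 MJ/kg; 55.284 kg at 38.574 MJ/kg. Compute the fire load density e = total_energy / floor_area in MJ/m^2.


Total energy = 483.404*36.893 + 114.485*38.623 + 55.284*38.574
= 17834.22 + 4421.754 + 2132.525
= 24388.50 MJ
e = 24388.50 / 127.85 = 190.76 MJ/m^2

190.76 MJ/m^2
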